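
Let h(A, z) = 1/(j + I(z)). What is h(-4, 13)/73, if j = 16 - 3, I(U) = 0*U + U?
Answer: 1/1898 ≈ 0.00052687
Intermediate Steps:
I(U) = U (I(U) = 0 + U = U)
j = 13
h(A, z) = 1/(13 + z)
h(-4, 13)/73 = 1/((13 + 13)*73) = (1/73)/26 = (1/26)*(1/73) = 1/1898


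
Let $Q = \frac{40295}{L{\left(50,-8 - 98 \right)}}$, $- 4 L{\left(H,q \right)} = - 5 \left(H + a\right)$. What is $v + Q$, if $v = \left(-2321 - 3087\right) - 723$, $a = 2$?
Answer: $- \frac{71644}{13} \approx -5511.1$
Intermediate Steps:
$v = -6131$ ($v = -5408 - 723 = -6131$)
$L{\left(H,q \right)} = \frac{5}{2} + \frac{5 H}{4}$ ($L{\left(H,q \right)} = - \frac{\left(-5\right) \left(H + 2\right)}{4} = - \frac{\left(-5\right) \left(2 + H\right)}{4} = - \frac{-10 - 5 H}{4} = \frac{5}{2} + \frac{5 H}{4}$)
$Q = \frac{8059}{13}$ ($Q = \frac{40295}{\frac{5}{2} + \frac{5}{4} \cdot 50} = \frac{40295}{\frac{5}{2} + \frac{125}{2}} = \frac{40295}{65} = 40295 \cdot \frac{1}{65} = \frac{8059}{13} \approx 619.92$)
$v + Q = -6131 + \frac{8059}{13} = - \frac{71644}{13}$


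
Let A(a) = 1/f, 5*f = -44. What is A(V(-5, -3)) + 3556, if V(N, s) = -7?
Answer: 156459/44 ≈ 3555.9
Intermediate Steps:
f = -44/5 (f = (1/5)*(-44) = -44/5 ≈ -8.8000)
A(a) = -5/44 (A(a) = 1/(-44/5) = -5/44)
A(V(-5, -3)) + 3556 = -5/44 + 3556 = 156459/44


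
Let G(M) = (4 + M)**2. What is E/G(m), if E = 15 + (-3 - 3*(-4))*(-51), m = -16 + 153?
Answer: -148/6627 ≈ -0.022333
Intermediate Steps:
m = 137
E = -444 (E = 15 + (-3 + 12)*(-51) = 15 + 9*(-51) = 15 - 459 = -444)
E/G(m) = -444/(4 + 137)**2 = -444/(141**2) = -444/19881 = -444*1/19881 = -148/6627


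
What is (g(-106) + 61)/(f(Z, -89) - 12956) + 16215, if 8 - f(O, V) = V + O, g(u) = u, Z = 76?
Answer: 41948214/2587 ≈ 16215.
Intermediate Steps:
f(O, V) = 8 - O - V (f(O, V) = 8 - (V + O) = 8 - (O + V) = 8 + (-O - V) = 8 - O - V)
(g(-106) + 61)/(f(Z, -89) - 12956) + 16215 = (-106 + 61)/((8 - 1*76 - 1*(-89)) - 12956) + 16215 = -45/((8 - 76 + 89) - 12956) + 16215 = -45/(21 - 12956) + 16215 = -45/(-12935) + 16215 = -45*(-1/12935) + 16215 = 9/2587 + 16215 = 41948214/2587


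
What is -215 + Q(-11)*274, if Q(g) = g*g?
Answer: 32939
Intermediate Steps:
Q(g) = g²
-215 + Q(-11)*274 = -215 + (-11)²*274 = -215 + 121*274 = -215 + 33154 = 32939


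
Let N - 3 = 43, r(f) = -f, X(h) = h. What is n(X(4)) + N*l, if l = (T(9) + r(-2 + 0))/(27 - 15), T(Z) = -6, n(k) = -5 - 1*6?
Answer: -79/3 ≈ -26.333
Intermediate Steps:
n(k) = -11 (n(k) = -5 - 6 = -11)
N = 46 (N = 3 + 43 = 46)
l = -1/3 (l = (-6 - (-2 + 0))/(27 - 15) = (-6 - 1*(-2))/12 = (-6 + 2)*(1/12) = -4*1/12 = -1/3 ≈ -0.33333)
n(X(4)) + N*l = -11 + 46*(-1/3) = -11 - 46/3 = -79/3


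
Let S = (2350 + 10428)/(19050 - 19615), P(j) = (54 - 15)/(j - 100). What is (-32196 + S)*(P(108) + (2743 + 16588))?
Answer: -1407923794433/2260 ≈ -6.2297e+8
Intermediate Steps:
P(j) = 39/(-100 + j)
S = -12778/565 (S = 12778/(-565) = 12778*(-1/565) = -12778/565 ≈ -22.616)
(-32196 + S)*(P(108) + (2743 + 16588)) = (-32196 - 12778/565)*(39/(-100 + 108) + (2743 + 16588)) = -18203518*(39/8 + 19331)/565 = -18203518/565*154687/8 = -1407923794433/2260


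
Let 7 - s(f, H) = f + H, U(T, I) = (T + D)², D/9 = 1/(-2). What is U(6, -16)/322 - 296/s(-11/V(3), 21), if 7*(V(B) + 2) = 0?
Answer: 762847/50232 ≈ 15.186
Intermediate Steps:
D = -9/2 (D = 9/(-2) = 9*(-½) = -9/2 ≈ -4.5000)
V(B) = -2 (V(B) = -2 + (⅐)*0 = -2 + 0 = -2)
U(T, I) = (-9/2 + T)² (U(T, I) = (T - 9/2)² = (-9/2 + T)²)
s(f, H) = 7 - H - f (s(f, H) = 7 - (f + H) = 7 - (H + f) = 7 + (-H - f) = 7 - H - f)
U(6, -16)/322 - 296/s(-11/V(3), 21) = ((-9 + 2*6)²/4)/322 - 296/(7 - 1*21 - (-11)/(-2)) = ((-9 + 12)²/4)*(1/322) - 296/(7 - 21 - (-11)*(-1)/2) = ((¼)*3²)*(1/322) - 296/(7 - 21 - 1*11/2) = ((¼)*9)*(1/322) - 296/(7 - 21 - 11/2) = (9/4)*(1/322) - 296/(-39/2) = 9/1288 - 296*(-2/39) = 9/1288 + 592/39 = 762847/50232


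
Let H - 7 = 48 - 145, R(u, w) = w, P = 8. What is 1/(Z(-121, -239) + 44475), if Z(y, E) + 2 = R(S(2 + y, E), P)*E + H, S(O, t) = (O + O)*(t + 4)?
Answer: 1/42471 ≈ 2.3545e-5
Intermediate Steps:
S(O, t) = 2*O*(4 + t) (S(O, t) = (2*O)*(4 + t) = 2*O*(4 + t))
H = -90 (H = 7 + (48 - 145) = 7 - 97 = -90)
Z(y, E) = -92 + 8*E (Z(y, E) = -2 + (8*E - 90) = -2 + (-90 + 8*E) = -92 + 8*E)
1/(Z(-121, -239) + 44475) = 1/((-92 + 8*(-239)) + 44475) = 1/((-92 - 1912) + 44475) = 1/(-2004 + 44475) = 1/42471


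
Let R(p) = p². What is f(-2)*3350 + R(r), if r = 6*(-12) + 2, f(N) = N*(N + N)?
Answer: 31700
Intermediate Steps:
f(N) = 2*N² (f(N) = N*(2*N) = 2*N²)
r = -70 (r = -72 + 2 = -70)
f(-2)*3350 + R(r) = (2*(-2)²)*3350 + (-70)² = (2*4)*3350 + 4900 = 8*3350 + 4900 = 26800 + 4900 = 31700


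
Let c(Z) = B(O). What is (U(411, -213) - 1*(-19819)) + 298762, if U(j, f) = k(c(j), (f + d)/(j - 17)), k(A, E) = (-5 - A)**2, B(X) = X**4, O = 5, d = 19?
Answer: 715481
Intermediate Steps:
c(Z) = 625 (c(Z) = 5**4 = 625)
U(j, f) = 396900 (U(j, f) = (5 + 625)**2 = 630**2 = 396900)
(U(411, -213) - 1*(-19819)) + 298762 = (396900 - 1*(-19819)) + 298762 = (396900 + 19819) + 298762 = 416719 + 298762 = 715481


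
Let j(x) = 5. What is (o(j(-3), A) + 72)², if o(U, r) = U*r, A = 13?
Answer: 18769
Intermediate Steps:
(o(j(-3), A) + 72)² = (5*13 + 72)² = (65 + 72)² = 137² = 18769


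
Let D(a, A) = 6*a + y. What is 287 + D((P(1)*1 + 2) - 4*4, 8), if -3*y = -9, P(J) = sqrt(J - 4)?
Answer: 206 + 6*I*sqrt(3) ≈ 206.0 + 10.392*I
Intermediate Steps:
P(J) = sqrt(-4 + J)
y = 3 (y = -1/3*(-9) = 3)
D(a, A) = 3 + 6*a (D(a, A) = 6*a + 3 = 3 + 6*a)
287 + D((P(1)*1 + 2) - 4*4, 8) = 287 + (3 + 6*((sqrt(-4 + 1)*1 + 2) - 4*4)) = 287 + (3 + 6*((sqrt(-3)*1 + 2) - 16)) = 287 + (3 + 6*(((I*sqrt(3))*1 + 2) - 16)) = 287 + (3 + 6*((I*sqrt(3) + 2) - 16)) = 287 + (3 + 6*((2 + I*sqrt(3)) - 16)) = 287 + (3 + 6*(-14 + I*sqrt(3))) = 287 + (3 + (-84 + 6*I*sqrt(3))) = 287 + (-81 + 6*I*sqrt(3)) = 206 + 6*I*sqrt(3)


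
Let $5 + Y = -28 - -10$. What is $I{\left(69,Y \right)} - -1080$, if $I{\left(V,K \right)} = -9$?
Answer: $1071$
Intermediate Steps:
$Y = -23$ ($Y = -5 - 18 = -23$)
$I{\left(69,Y \right)} - -1080 = -9 - -1080 = -9 + 1080 = 1071$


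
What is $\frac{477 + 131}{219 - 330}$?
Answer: $- \frac{608}{111} \approx -5.4775$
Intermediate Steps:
$\frac{477 + 131}{219 - 330} = \frac{608}{-111} = 608 \left(- \frac{1}{111}\right) = - \frac{608}{111}$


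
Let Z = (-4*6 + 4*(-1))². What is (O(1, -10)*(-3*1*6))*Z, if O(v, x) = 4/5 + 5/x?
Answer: -21168/5 ≈ -4233.6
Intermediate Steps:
O(v, x) = ⅘ + 5/x (O(v, x) = 4*(⅕) + 5/x = ⅘ + 5/x)
Z = 784 (Z = (-24 - 4)² = (-28)² = 784)
(O(1, -10)*(-3*1*6))*Z = ((⅘ + 5/(-10))*(-3*1*6))*784 = ((⅘ + 5*(-⅒))*(-3*6))*784 = ((⅘ - ½)*(-18))*784 = ((3/10)*(-18))*784 = -27/5*784 = -21168/5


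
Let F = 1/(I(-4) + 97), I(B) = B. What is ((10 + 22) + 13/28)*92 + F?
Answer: 1944358/651 ≈ 2986.7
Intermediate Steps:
F = 1/93 (F = 1/(-4 + 97) = 1/93 ≈ 0.010753)
((10 + 22) + 13/28)*92 + F = ((10 + 22) + 13/28)*92 + 1/93 = (32 + 13*(1/28))*92 + 1/93 = (32 + 13/28)*92 + 1/93 = (909/28)*92 + 1/93 = 20907/7 + 1/93 = 1944358/651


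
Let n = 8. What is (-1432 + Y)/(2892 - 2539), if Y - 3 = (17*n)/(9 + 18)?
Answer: -38447/9531 ≈ -4.0339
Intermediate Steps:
Y = 217/27 (Y = 3 + (17*8)/(9 + 18) = 3 + 136/27 = 217/27 ≈ 8.0370)
(-1432 + Y)/(2892 - 2539) = (-1432 + 217/27)/(2892 - 2539) = -38447/27/353 = -38447/27*1/353 = -38447/9531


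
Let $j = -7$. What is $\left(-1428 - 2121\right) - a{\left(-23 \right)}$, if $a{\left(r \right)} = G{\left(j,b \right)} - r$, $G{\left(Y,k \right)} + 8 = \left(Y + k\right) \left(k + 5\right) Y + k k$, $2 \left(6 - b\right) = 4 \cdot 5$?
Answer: $-3657$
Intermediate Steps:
$b = -4$ ($b = 6 - \frac{4 \cdot 5}{2} = 6 - 10 = -4$)
$G{\left(Y,k \right)} = -8 + k^{2} + Y \left(5 + k\right) \left(Y + k\right)$ ($G{\left(Y,k \right)} = -8 + \left(\left(Y + k\right) \left(k + 5\right) Y + k k\right) = -8 + \left(\left(Y + k\right) \left(5 + k\right) Y + k^{2}\right) = -8 + \left(\left(5 + k\right) \left(Y + k\right) Y + k^{2}\right) = -8 + \left(Y \left(5 + k\right) \left(Y + k\right) + k^{2}\right) = -8 + \left(k^{2} + Y \left(5 + k\right) \left(Y + k\right)\right) = -8 + k^{2} + Y \left(5 + k\right) \left(Y + k\right)$)
$a{\left(r \right)} = 85 - r$ ($a{\left(r \right)} = \left(-8 + \left(-4\right)^{2} + 5 \left(-7\right)^{2} - 7 \left(-4\right)^{2} - 4 \left(-7\right)^{2} + 5 \left(-7\right) \left(-4\right)\right) - r = \left(-8 + 16 + 5 \cdot 49 - 112 - 196 + 140\right) - r = \left(-8 + 16 + 245 - 112 - 196 + 140\right) - r = 85 - r$)
$\left(-1428 - 2121\right) - a{\left(-23 \right)} = \left(-1428 - 2121\right) - \left(85 - -23\right) = \left(-1428 - 2121\right) - \left(85 + 23\right) = -3549 - 108 = -3657$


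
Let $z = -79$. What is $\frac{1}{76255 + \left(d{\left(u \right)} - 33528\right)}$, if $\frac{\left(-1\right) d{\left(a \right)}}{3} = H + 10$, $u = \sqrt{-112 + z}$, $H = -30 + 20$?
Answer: $\frac{1}{42727} \approx 2.3404 \cdot 10^{-5}$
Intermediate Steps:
$H = -10$
$u = i \sqrt{191}$ ($u = \sqrt{-112 - 79} = \sqrt{-191} = i \sqrt{191} \approx 13.82 i$)
$d{\left(a \right)} = 0$ ($d{\left(a \right)} = - 3 \left(-10 + 10\right) = \left(-3\right) 0 = 0$)
$\frac{1}{76255 + \left(d{\left(u \right)} - 33528\right)} = \frac{1}{76255 + \left(0 - 33528\right)} = \frac{1}{76255 - 33528} = \frac{1}{42727}$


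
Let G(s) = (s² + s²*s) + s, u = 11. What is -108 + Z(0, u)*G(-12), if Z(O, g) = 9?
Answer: -14472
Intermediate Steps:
G(s) = s + s² + s³ (G(s) = (s² + s³) + s = s + s² + s³)
-108 + Z(0, u)*G(-12) = -108 + 9*(-12*(1 - 12 + (-12)²)) = -108 + 9*(-12*(1 - 12 + 144)) = -108 + 9*(-12*133) = -108 + 9*(-1596) = -108 - 14364 = -14472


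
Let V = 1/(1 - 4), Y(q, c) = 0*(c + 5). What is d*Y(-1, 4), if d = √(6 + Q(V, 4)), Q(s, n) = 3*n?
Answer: 0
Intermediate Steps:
Y(q, c) = 0 (Y(q, c) = 0*(5 + c) = 0)
V = -⅓ (V = 1/(-3) = -⅓ ≈ -0.33333)
d = 3*√2 (d = √(6 + 3*4) = √(6 + 12) = √18 = 3*√2 ≈ 4.2426)
d*Y(-1, 4) = (3*√2)*0 = 0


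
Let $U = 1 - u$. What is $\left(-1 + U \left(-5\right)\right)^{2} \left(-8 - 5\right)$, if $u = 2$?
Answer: $-208$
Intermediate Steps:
$U = -1$ ($U = 1 - 2 = -1$)
$\left(-1 + U \left(-5\right)\right)^{2} \left(-8 - 5\right) = \left(-1 - -5\right)^{2} \left(-8 - 5\right) = \left(-1 + 5\right)^{2} \left(-13\right) = 4^{2} \left(-13\right) = 16 \left(-13\right) = -208$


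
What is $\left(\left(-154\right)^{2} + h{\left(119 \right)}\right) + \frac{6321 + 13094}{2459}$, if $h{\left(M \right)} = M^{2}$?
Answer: $\frac{93158958}{2459} \approx 37885.0$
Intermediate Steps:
$\left(\left(-154\right)^{2} + h{\left(119 \right)}\right) + \frac{6321 + 13094}{2459} = \left(\left(-154\right)^{2} + 119^{2}\right) + \frac{6321 + 13094}{2459} = \left(23716 + 14161\right) + 19415 \cdot \frac{1}{2459} = 37877 + \frac{19415}{2459} = \frac{93158958}{2459}$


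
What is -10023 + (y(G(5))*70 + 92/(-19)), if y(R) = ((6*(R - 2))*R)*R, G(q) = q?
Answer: 407971/19 ≈ 21472.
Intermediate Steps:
y(R) = R²*(-12 + 6*R) (y(R) = ((6*(-2 + R))*R)*R = ((-12 + 6*R)*R)*R = (R*(-12 + 6*R))*R = R²*(-12 + 6*R))
-10023 + (y(G(5))*70 + 92/(-19)) = -10023 + ((6*5²*(-2 + 5))*70 + 92/(-19)) = -10023 + ((6*25*3)*70 + 92*(-1/19)) = -10023 + (450*70 - 92/19) = -10023 + (31500 - 92/19) = -10023 + 598408/19 = 407971/19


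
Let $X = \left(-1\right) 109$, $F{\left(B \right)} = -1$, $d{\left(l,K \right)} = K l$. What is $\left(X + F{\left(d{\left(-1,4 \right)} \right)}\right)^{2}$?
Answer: $12100$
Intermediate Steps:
$X = -109$
$\left(X + F{\left(d{\left(-1,4 \right)} \right)}\right)^{2} = \left(-109 - 1\right)^{2} = \left(-110\right)^{2} = 12100$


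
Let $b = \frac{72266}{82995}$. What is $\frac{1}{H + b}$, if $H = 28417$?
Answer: $\frac{82995}{2358541181} \approx 3.5189 \cdot 10^{-5}$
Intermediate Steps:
$b = \frac{72266}{82995}$ ($b = 72266 \cdot \frac{1}{82995} = \frac{72266}{82995} \approx 0.87073$)
$\frac{1}{H + b} = \frac{1}{28417 + \frac{72266}{82995}} = \frac{1}{\frac{2358541181}{82995}} = \frac{82995}{2358541181}$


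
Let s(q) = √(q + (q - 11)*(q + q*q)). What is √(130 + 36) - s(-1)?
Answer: √166 - I ≈ 12.884 - 1.0*I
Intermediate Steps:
s(q) = √(q + (-11 + q)*(q + q²))
√(130 + 36) - s(-1) = √(130 + 36) - √(-(-10 + (-1)² - 10*(-1))) = √166 - √(-(-10 + 1 + 10)) = √166 - √(-1*1) = √166 - √(-1) = √166 - I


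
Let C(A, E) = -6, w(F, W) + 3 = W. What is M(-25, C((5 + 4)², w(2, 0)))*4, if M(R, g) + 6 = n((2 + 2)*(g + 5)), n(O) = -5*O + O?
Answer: 40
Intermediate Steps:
n(O) = -4*O
w(F, W) = -3 + W
M(R, g) = -86 - 16*g (M(R, g) = -6 - 4*(2 + 2)*(g + 5) = -6 - 16*(5 + g) = -6 - 4*(20 + 4*g) = -6 + (-80 - 16*g) = -86 - 16*g)
M(-25, C((5 + 4)², w(2, 0)))*4 = (-86 - 16*(-6))*4 = (-86 + 96)*4 = 10*4 = 40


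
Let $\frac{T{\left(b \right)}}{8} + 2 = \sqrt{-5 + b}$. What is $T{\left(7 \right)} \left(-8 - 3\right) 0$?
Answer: $0$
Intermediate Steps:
$T{\left(b \right)} = -16 + 8 \sqrt{-5 + b}$
$T{\left(7 \right)} \left(-8 - 3\right) 0 = \left(-16 + 8 \sqrt{-5 + 7}\right) \left(-8 - 3\right) 0 = \left(-16 + 8 \sqrt{2}\right) \left(-8 - 3\right) 0 = \left(-16 + 8 \sqrt{2}\right) \left(-11\right) 0 = \left(176 - 88 \sqrt{2}\right) 0 = 0$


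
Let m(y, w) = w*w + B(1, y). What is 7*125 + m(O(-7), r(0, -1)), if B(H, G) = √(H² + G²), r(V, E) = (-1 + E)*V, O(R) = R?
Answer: 875 + 5*√2 ≈ 882.07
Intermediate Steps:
r(V, E) = V*(-1 + E)
B(H, G) = √(G² + H²)
m(y, w) = w² + √(1 + y²) (m(y, w) = w*w + √(y² + 1²) = w² + √(y² + 1) = w² + √(1 + y²))
7*125 + m(O(-7), r(0, -1)) = 7*125 + ((0*(-1 - 1))² + √(1 + (-7)²)) = 875 + ((0*(-2))² + √(1 + 49)) = 875 + (0² + √50) = 875 + (0 + 5*√2) = 875 + 5*√2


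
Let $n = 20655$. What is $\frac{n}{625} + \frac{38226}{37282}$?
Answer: $\frac{79395096}{2330125} \approx 34.073$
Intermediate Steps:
$\frac{n}{625} + \frac{38226}{37282} = \frac{20655}{625} + \frac{38226}{37282} = 20655 \cdot \frac{1}{625} + 38226 \cdot \frac{1}{37282} = \frac{4131}{125} + \frac{19113}{18641} = \frac{79395096}{2330125}$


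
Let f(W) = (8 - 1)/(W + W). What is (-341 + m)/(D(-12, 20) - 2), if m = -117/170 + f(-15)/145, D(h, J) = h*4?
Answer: 6316991/924375 ≈ 6.8338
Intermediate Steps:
D(h, J) = 4*h
f(W) = 7/(2*W) (f(W) = 7/((2*W)) = 7*(1/(2*W)) = 7/(2*W))
m = -25507/36975 (m = -117/170 + ((7/2)/(-15))/145 = -117*1/170 + ((7/2)*(-1/15))*(1/145) = -117/170 - 7/30*1/145 = -117/170 - 7/4350 = -25507/36975 ≈ -0.68984)
(-341 + m)/(D(-12, 20) - 2) = (-341 - 25507/36975)/(4*(-12) - 2) = -12633982/(36975*(-48 - 2)) = -12633982/36975/(-50) = -12633982/36975*(-1/50) = 6316991/924375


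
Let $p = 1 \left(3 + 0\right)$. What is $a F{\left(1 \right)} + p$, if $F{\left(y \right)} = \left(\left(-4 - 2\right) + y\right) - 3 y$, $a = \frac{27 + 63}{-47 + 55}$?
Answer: $-87$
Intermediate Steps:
$a = \frac{45}{4}$ ($a = \frac{90}{8} = 90 \cdot \frac{1}{8} = \frac{45}{4} \approx 11.25$)
$F{\left(y \right)} = -6 - 2 y$ ($F{\left(y \right)} = \left(-6 + y\right) - 3 y = -6 - 2 y$)
$p = 3$ ($p = 1 \cdot 3 = 3$)
$a F{\left(1 \right)} + p = \frac{45 \left(-6 - 2\right)}{4} + 3 = \frac{45}{4} \left(-8\right) + 3 = -90 + 3 = -87$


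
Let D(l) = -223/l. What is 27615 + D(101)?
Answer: 2788892/101 ≈ 27613.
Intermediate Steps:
27615 + D(101) = 27615 - 223/101 = 2788892/101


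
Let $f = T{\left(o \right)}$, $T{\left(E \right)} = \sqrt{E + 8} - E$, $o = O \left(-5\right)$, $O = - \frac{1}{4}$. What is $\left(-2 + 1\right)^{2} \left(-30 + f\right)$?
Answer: $- \frac{125}{4} + \frac{\sqrt{37}}{2} \approx -28.209$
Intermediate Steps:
$O = - \frac{1}{4}$ ($O = \left(-1\right) \frac{1}{4} = - \frac{1}{4} \approx -0.25$)
$o = \frac{5}{4}$ ($o = \left(- \frac{1}{4}\right) \left(-5\right) = \frac{5}{4} \approx 1.25$)
$T{\left(E \right)} = \sqrt{8 + E} - E$
$f = - \frac{5}{4} + \frac{\sqrt{37}}{2}$ ($f = \sqrt{8 + \frac{5}{4}} - \frac{5}{4} = \sqrt{\frac{37}{4}} - \frac{5}{4} = \frac{\sqrt{37}}{2} - \frac{5}{4} = - \frac{5}{4} + \frac{\sqrt{37}}{2} \approx 1.7914$)
$\left(-2 + 1\right)^{2} \left(-30 + f\right) = \left(-2 + 1\right)^{2} \left(-30 - \left(\frac{5}{4} - \frac{\sqrt{37}}{2}\right)\right) = \left(-1\right)^{2} \left(- \frac{125}{4} + \frac{\sqrt{37}}{2}\right) = 1 \left(- \frac{125}{4} + \frac{\sqrt{37}}{2}\right) = - \frac{125}{4} + \frac{\sqrt{37}}{2}$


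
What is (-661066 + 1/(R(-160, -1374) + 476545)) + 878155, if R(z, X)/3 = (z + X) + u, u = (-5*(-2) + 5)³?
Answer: 104651660053/482068 ≈ 2.1709e+5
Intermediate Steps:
u = 3375 (u = (10 + 5)³ = 15³ = 3375)
R(z, X) = 10125 + 3*X + 3*z (R(z, X) = 3*((z + X) + 3375) = 3*((X + z) + 3375) = 3*(3375 + X + z) = 10125 + 3*X + 3*z)
(-661066 + 1/(R(-160, -1374) + 476545)) + 878155 = (-661066 + 1/((10125 + 3*(-1374) + 3*(-160)) + 476545)) + 878155 = (-661066 + 1/((10125 - 4122 - 480) + 476545)) + 878155 = (-661066 + 1/(5523 + 476545)) + 878155 = (-661066 + 1/482068) + 878155 = -318678764487/482068 + 878155 = 104651660053/482068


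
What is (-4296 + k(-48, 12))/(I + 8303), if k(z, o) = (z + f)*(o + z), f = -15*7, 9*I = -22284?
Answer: 1212/5827 ≈ 0.20800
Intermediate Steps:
I = -2476 (I = (⅑)*(-22284) = -2476)
f = -105
k(z, o) = (-105 + z)*(o + z) (k(z, o) = (z - 105)*(o + z) = (-105 + z)*(o + z))
(-4296 + k(-48, 12))/(I + 8303) = (-4296 + ((-48)² - 105*12 - 105*(-48) + 12*(-48)))/(-2476 + 8303) = (-4296 + (2304 - 1260 + 5040 - 576))/5827 = (-4296 + 5508)*(1/5827) = 1212*(1/5827) = 1212/5827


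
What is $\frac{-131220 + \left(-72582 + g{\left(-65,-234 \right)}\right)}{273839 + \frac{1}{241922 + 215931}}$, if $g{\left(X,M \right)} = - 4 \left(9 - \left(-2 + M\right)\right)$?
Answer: $- \frac{46880026523}{62689003834} \approx -0.74782$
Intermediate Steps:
$g{\left(X,M \right)} = -44 + 4 M$ ($g{\left(X,M \right)} = - 4 \left(11 - M\right) = -44 + 4 M$)
$\frac{-131220 + \left(-72582 + g{\left(-65,-234 \right)}\right)}{273839 + \frac{1}{241922 + 215931}} = \frac{-131220 + \left(-72582 + \left(-44 + 4 \left(-234\right)\right)\right)}{273839 + \frac{1}{241922 + 215931}} = \frac{-131220 - 73562}{273839 + \frac{1}{457853}} = \frac{-131220 - 73562}{\frac{125378007668}{457853}} = \left(-204782\right) \frac{457853}{125378007668} = - \frac{46880026523}{62689003834}$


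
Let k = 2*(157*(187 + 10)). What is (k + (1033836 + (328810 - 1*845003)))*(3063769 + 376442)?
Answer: 1993605714711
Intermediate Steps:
k = 61858 (k = 2*(157*197) = 2*30929 = 61858)
(k + (1033836 + (328810 - 1*845003)))*(3063769 + 376442) = (61858 + (1033836 + (328810 - 1*845003)))*(3063769 + 376442) = (61858 + (1033836 + (328810 - 845003)))*3440211 = (61858 + (1033836 - 516193))*3440211 = (61858 + 517643)*3440211 = 579501*3440211 = 1993605714711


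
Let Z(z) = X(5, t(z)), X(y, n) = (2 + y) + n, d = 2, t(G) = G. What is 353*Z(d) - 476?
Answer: 2701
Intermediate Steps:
X(y, n) = 2 + n + y
Z(z) = 7 + z (Z(z) = 2 + z + 5 = 7 + z)
353*Z(d) - 476 = 353*(7 + 2) - 476 = 353*9 - 476 = 3177 - 476 = 2701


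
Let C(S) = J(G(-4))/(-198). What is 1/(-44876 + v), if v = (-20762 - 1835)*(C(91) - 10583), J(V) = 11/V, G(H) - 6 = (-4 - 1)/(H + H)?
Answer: 477/114050396863 ≈ 4.1824e-9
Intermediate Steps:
G(H) = 6 - 5/(2*H) (G(H) = 6 + (-4 - 1)/(H + H) = 6 - 5*1/(2*H) = 6 - 5/(2*H))
C(S) = -4/477 (C(S) = (11/(6 - 5/2/(-4)))/(-198) = (11/(6 - 5/2*(-1/4)))*(-1/198) = (11/(6 + 5/8))*(-1/198) = (11/(53/8))*(-1/198) = (11*(8/53))*(-1/198) = (88/53)*(-1/198) = -4/477)
v = 114071802715/477 (v = (-20762 - 1835)*(-4/477 - 10583) = -22597*(-5048095/477) = 114071802715/477 ≈ 2.3914e+8)
1/(-44876 + v) = 1/(-44876 + 114071802715/477) = 1/(114050396863/477) = 477/114050396863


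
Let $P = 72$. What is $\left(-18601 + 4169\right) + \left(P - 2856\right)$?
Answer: $-17216$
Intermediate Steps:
$\left(-18601 + 4169\right) + \left(P - 2856\right) = \left(-18601 + 4169\right) + \left(72 - 2856\right) = -14432 + \left(72 - 2856\right) = -14432 - 2784 = -17216$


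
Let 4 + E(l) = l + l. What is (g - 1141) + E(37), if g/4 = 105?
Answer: -651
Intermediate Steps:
g = 420 (g = 4*105 = 420)
E(l) = -4 + 2*l (E(l) = -4 + (l + l) = -4 + 2*l)
(g - 1141) + E(37) = (420 - 1141) + (-4 + 2*37) = -721 + (-4 + 74) = -721 + 70 = -651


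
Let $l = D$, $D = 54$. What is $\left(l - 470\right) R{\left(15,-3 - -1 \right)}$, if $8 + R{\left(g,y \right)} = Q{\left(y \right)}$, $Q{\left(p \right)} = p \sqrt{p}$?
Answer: $3328 + 832 i \sqrt{2} \approx 3328.0 + 1176.6 i$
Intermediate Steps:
$Q{\left(p \right)} = p^{\frac{3}{2}}$
$l = 54$
$R{\left(g,y \right)} = -8 + y^{\frac{3}{2}}$
$\left(l - 470\right) R{\left(15,-3 - -1 \right)} = \left(54 - 470\right) \left(-8 + \left(-3 - -1\right)^{\frac{3}{2}}\right) = - 416 \left(-8 + \left(-3 + 1\right)^{\frac{3}{2}}\right) = - 416 \left(-8 + \left(-2\right)^{\frac{3}{2}}\right) = - 416 \left(-8 - 2 i \sqrt{2}\right) = 3328 + 832 i \sqrt{2}$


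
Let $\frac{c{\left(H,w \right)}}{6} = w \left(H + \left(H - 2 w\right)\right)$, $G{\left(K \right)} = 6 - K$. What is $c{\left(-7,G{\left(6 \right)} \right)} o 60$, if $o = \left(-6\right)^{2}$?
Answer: $0$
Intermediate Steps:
$c{\left(H,w \right)} = 6 w \left(- 2 w + 2 H\right)$ ($c{\left(H,w \right)} = 6 w \left(H + \left(H - 2 w\right)\right) = 6 w \left(- 2 w + 2 H\right)$)
$o = 36$
$c{\left(-7,G{\left(6 \right)} \right)} o 60 = 12 \left(6 - 6\right) \left(-7 - \left(6 - 6\right)\right) 36 \cdot 60 = 12 \cdot 0 \left(-7 - 0\right) 36 \cdot 60 = 12 \cdot 0 \left(-7 + 0\right) 36 \cdot 60 = 12 \cdot 0 \left(-7\right) 36 \cdot 60 = 0 \cdot 36 \cdot 60 = 0 \cdot 60 = 0$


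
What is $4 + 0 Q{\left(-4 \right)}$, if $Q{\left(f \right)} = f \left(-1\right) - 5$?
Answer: $4$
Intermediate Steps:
$Q{\left(f \right)} = -5 - f$ ($Q{\left(f \right)} = - f - 5 = -5 - f$)
$4 + 0 Q{\left(-4 \right)} = 4 + 0 \left(-5 - -4\right) = 4 + 0 \left(-5 + 4\right) = 4 + 0 \left(-1\right) = 4 + 0 = 4$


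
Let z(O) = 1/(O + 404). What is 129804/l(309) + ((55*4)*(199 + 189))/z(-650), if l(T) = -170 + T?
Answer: -2918670036/139 ≈ -2.0998e+7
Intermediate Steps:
z(O) = 1/(404 + O)
129804/l(309) + ((55*4)*(199 + 189))/z(-650) = 129804/(-170 + 309) + ((55*4)*(199 + 189))/(1/(404 - 650)) = 129804/139 + (220*388)/(1/(-246)) = 129804*(1/139) + 85360/(-1/246) = 129804/139 + 85360*(-246) = 129804/139 - 20998560 = -2918670036/139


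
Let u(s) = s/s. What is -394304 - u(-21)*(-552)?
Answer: -393752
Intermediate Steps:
u(s) = 1
-394304 - u(-21)*(-552) = -394304 - (-552) = -394304 - 1*(-552) = -394304 + 552 = -393752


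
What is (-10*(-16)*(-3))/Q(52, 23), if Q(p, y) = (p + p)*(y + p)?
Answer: -4/65 ≈ -0.061538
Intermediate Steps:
Q(p, y) = 2*p*(p + y) (Q(p, y) = (2*p)*(p + y) = 2*p*(p + y))
(-10*(-16)*(-3))/Q(52, 23) = (-10*(-16)*(-3))/((2*52*(52 + 23))) = (160*(-3))/((2*52*75)) = -480/7800 = -480*1/7800 = -4/65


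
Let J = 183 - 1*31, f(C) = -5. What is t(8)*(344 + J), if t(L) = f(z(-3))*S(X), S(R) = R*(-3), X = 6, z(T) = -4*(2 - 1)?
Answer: 44640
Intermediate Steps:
z(T) = -4 (z(T) = -4*1 = -4)
S(R) = -3*R
J = 152 (J = 183 - 31 = 152)
t(L) = 90 (t(L) = -(-15)*6 = -5*(-18) = 90)
t(8)*(344 + J) = 90*(344 + 152) = 90*496 = 44640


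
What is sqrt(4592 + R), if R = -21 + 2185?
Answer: 2*sqrt(1689) ≈ 82.195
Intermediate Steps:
R = 2164
sqrt(4592 + R) = sqrt(4592 + 2164) = sqrt(6756) = 2*sqrt(1689)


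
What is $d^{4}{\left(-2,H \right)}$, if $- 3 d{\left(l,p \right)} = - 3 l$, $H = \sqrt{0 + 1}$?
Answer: $16$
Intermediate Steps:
$H = 1$ ($H = \sqrt{1} = 1$)
$d{\left(l,p \right)} = l$ ($d{\left(l,p \right)} = - \frac{\left(-3\right) l}{3} = l$)
$d^{4}{\left(-2,H \right)} = \left(-2\right)^{4} = 16$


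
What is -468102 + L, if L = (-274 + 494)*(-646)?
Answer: -610222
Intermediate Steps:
L = -142120 (L = 220*(-646) = -142120)
-468102 + L = -468102 - 142120 = -610222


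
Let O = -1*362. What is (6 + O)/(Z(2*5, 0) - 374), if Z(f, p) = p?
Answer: 178/187 ≈ 0.95187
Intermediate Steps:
O = -362
(6 + O)/(Z(2*5, 0) - 374) = (6 - 362)/(0 - 374) = -356/(-374) = -356*(-1/374) = 178/187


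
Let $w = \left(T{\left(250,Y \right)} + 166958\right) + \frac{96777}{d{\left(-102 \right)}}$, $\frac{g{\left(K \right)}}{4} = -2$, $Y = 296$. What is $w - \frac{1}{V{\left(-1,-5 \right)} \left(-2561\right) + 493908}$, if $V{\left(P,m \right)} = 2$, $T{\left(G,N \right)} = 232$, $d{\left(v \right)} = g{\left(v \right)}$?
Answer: $\frac{303228903995}{1955144} \approx 1.5509 \cdot 10^{5}$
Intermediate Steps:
$g{\left(K \right)} = -8$ ($g{\left(K \right)} = 4 \left(-2\right) = -8$)
$d{\left(v \right)} = -8$
$w = \frac{1240743}{8}$ ($w = \left(232 + 166958\right) + \frac{96777}{-8} = 167190 + 96777 \left(- \frac{1}{8}\right) = 167190 - \frac{96777}{8} = \frac{1240743}{8} \approx 1.5509 \cdot 10^{5}$)
$w - \frac{1}{V{\left(-1,-5 \right)} \left(-2561\right) + 493908} = \frac{1240743}{8} - \frac{1}{2 \left(-2561\right) + 493908} = \frac{1240743}{8} - \frac{1}{-5122 + 493908} = \frac{1240743}{8} - \frac{1}{488786} = \frac{303228903995}{1955144}$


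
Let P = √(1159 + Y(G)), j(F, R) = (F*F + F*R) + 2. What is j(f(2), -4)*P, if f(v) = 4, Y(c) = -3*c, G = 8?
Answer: 2*√1135 ≈ 67.380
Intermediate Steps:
j(F, R) = 2 + F² + F*R (j(F, R) = (F² + F*R) + 2 = 2 + F² + F*R)
P = √1135 (P = √(1159 - 3*8) = √(1159 - 24) = √1135 ≈ 33.690)
j(f(2), -4)*P = (2 + 4² + 4*(-4))*√1135 = (2 + 16 - 16)*√1135 = 2*√1135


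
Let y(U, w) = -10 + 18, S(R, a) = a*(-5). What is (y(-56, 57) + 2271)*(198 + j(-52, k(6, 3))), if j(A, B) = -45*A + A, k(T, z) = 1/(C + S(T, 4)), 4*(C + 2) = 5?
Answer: 5665594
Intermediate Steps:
C = -3/4 (C = -2 + (1/4)*5 = -2 + 5/4 = -3/4 ≈ -0.75000)
S(R, a) = -5*a
k(T, z) = -4/83 (k(T, z) = 1/(-3/4 - 5*4) = 1/(-3/4 - 20) = 1/(-83/4) = -4/83)
j(A, B) = -44*A
y(U, w) = 8
(y(-56, 57) + 2271)*(198 + j(-52, k(6, 3))) = (8 + 2271)*(198 - 44*(-52)) = 2279*(198 + 2288) = 2279*2486 = 5665594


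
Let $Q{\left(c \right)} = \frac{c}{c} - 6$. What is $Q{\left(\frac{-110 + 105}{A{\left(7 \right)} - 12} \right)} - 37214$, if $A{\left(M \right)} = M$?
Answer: $-37219$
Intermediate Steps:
$Q{\left(c \right)} = -5$ ($Q{\left(c \right)} = 1 - 6 = -5$)
$Q{\left(\frac{-110 + 105}{A{\left(7 \right)} - 12} \right)} - 37214 = -5 - 37214 = -37219$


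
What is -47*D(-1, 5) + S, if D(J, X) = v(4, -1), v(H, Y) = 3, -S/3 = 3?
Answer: -150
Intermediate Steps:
S = -9 (S = -3*3 = -9)
D(J, X) = 3
-47*D(-1, 5) + S = -47*3 - 9 = -141 - 9 = -150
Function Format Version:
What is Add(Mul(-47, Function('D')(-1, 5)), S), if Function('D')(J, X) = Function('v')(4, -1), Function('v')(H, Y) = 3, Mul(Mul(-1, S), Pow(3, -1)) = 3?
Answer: -150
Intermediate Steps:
S = -9 (S = Mul(-3, 3) = -9)
Function('D')(J, X) = 3
Add(Mul(-47, Function('D')(-1, 5)), S) = Add(Mul(-47, 3), -9) = Add(-141, -9) = -150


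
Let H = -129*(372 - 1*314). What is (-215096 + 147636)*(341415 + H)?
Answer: -22527120180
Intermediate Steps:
H = -7482 (H = -129*(372 - 314) = -129*58 = -7482)
(-215096 + 147636)*(341415 + H) = (-215096 + 147636)*(341415 - 7482) = -67460*333933 = -22527120180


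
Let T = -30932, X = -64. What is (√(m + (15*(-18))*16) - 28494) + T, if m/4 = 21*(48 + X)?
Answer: -59426 + 4*I*√354 ≈ -59426.0 + 75.26*I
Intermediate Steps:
m = -1344 (m = 4*(21*(48 - 64)) = 4*(21*(-16)) = 4*(-336) = -1344)
(√(m + (15*(-18))*16) - 28494) + T = (√(-1344 + (15*(-18))*16) - 28494) - 30932 = (√(-1344 - 270*16) - 28494) - 30932 = (√(-1344 - 4320) - 28494) - 30932 = (√(-5664) - 28494) - 30932 = (4*I*√354 - 28494) - 30932 = (-28494 + 4*I*√354) - 30932 = -59426 + 4*I*√354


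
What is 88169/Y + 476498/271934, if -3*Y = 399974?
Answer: 59329182257/54383264858 ≈ 1.0909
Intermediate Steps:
Y = -399974/3 (Y = -1/3*399974 = -399974/3 ≈ -1.3332e+5)
88169/Y + 476498/271934 = 88169/(-399974/3) + 476498/271934 = 88169*(-3/399974) + 476498*(1/271934) = -264507/399974 + 238249/135967 = 59329182257/54383264858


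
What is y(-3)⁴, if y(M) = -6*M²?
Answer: 8503056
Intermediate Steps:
y(-3)⁴ = (-6*(-3)²)⁴ = (-6*9)⁴ = (-54)⁴ = 8503056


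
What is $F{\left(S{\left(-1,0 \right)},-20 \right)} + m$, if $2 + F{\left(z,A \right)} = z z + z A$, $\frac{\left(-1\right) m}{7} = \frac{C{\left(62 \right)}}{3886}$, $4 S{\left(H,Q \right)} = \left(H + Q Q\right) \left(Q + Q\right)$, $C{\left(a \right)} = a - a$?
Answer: $-2$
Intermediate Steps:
$C{\left(a \right)} = 0$
$S{\left(H,Q \right)} = \frac{Q \left(H + Q^{2}\right)}{2}$ ($S{\left(H,Q \right)} = \frac{\left(H + Q Q\right) \left(Q + Q\right)}{4} = \frac{\left(H + Q^{2}\right) 2 Q}{4} = \frac{2 Q \left(H + Q^{2}\right)}{4} = \frac{Q \left(H + Q^{2}\right)}{2}$)
$m = 0$ ($m = - 7 \cdot \frac{0}{3886} = - 7 \cdot 0 \cdot \frac{1}{3886} = \left(-7\right) 0 = 0$)
$F{\left(z,A \right)} = -2 + z^{2} + A z$ ($F{\left(z,A \right)} = -2 + \left(z z + z A\right) = -2 + \left(z^{2} + A z\right) = -2 + z^{2} + A z$)
$F{\left(S{\left(-1,0 \right)},-20 \right)} + m = \left(-2 + \left(\frac{1}{2} \cdot 0 \left(-1 + 0^{2}\right)\right)^{2} - 20 \cdot \frac{1}{2} \cdot 0 \left(-1 + 0^{2}\right)\right) + 0 = \left(-2 + \left(\frac{1}{2} \cdot 0 \left(-1 + 0\right)\right)^{2} - 20 \cdot \frac{1}{2} \cdot 0 \left(-1 + 0\right)\right) + 0 = \left(-2 + \left(\frac{1}{2} \cdot 0 \left(-1\right)\right)^{2} - 20 \cdot \frac{1}{2} \cdot 0 \left(-1\right)\right) + 0 = \left(-2 + 0^{2} - 0\right) + 0 = \left(-2 + 0 + 0\right) + 0 = -2 + 0 = -2$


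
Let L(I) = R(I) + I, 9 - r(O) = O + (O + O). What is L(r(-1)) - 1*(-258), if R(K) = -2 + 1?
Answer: 269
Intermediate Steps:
R(K) = -1
r(O) = 9 - 3*O (r(O) = 9 - (O + (O + O)) = 9 - (O + 2*O) = 9 - 3*O)
L(I) = -1 + I
L(r(-1)) - 1*(-258) = (-1 + (9 - 3*(-1))) - 1*(-258) = (-1 + (9 + 3)) + 258 = (-1 + 12) + 258 = 11 + 258 = 269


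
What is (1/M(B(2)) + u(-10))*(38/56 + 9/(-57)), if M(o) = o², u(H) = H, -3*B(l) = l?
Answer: -8587/2128 ≈ -4.0352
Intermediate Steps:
B(l) = -l/3
(1/M(B(2)) + u(-10))*(38/56 + 9/(-57)) = (1/((-⅓*2)²) - 10)*(38/56 + 9/(-57)) = (1/((-⅔)²) - 10)*(38*(1/56) + 9*(-1/57)) = (1/(4/9) - 10)*(19/28 - 3/19) = (9/4 - 10)*(277/532) = -31/4*277/532 = -8587/2128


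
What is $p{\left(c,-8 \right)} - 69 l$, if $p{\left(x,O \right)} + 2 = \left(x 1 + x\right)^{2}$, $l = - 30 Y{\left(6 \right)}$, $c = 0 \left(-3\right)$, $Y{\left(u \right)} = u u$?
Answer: $74518$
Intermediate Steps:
$Y{\left(u \right)} = u^{2}$
$c = 0$
$l = -1080$ ($l = - 30 \cdot 6^{2} = \left(-30\right) 36 = -1080$)
$p{\left(x,O \right)} = -2 + 4 x^{2}$ ($p{\left(x,O \right)} = -2 + \left(x 1 + x\right)^{2} = -2 + \left(x + x\right)^{2} = -2 + \left(2 x\right)^{2} = -2 + 4 x^{2}$)
$p{\left(c,-8 \right)} - 69 l = \left(-2 + 4 \cdot 0^{2}\right) - -74520 = \left(-2 + 4 \cdot 0\right) + 74520 = \left(-2 + 0\right) + 74520 = -2 + 74520 = 74518$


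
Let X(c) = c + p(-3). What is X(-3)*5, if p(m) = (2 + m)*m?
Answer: 0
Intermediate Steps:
p(m) = m*(2 + m)
X(c) = 3 + c (X(c) = c - 3*(2 - 3) = c - 3*(-1) = c + 3 = 3 + c)
X(-3)*5 = (3 - 3)*5 = 0*5 = 0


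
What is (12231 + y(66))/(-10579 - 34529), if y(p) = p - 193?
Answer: -3026/11277 ≈ -0.26833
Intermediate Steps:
y(p) = -193 + p
(12231 + y(66))/(-10579 - 34529) = (12231 + (-193 + 66))/(-10579 - 34529) = (12231 - 127)/(-45108) = 12104*(-1/45108) = -3026/11277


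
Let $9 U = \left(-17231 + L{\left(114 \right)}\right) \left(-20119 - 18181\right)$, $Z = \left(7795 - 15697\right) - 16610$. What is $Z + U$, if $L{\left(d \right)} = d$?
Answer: $\frac{655360492}{9} \approx 7.2818 \cdot 10^{7}$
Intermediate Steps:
$Z = -24512$ ($Z = -7902 - 16610 = -24512$)
$U = \frac{655581100}{9}$ ($U = \frac{\left(-17231 + 114\right) \left(-20119 - 18181\right)}{9} = \frac{\left(-17117\right) \left(-38300\right)}{9} = \frac{1}{9} \cdot 655581100 = \frac{655581100}{9} \approx 7.2842 \cdot 10^{7}$)
$Z + U = -24512 + \frac{655581100}{9} = \frac{655360492}{9}$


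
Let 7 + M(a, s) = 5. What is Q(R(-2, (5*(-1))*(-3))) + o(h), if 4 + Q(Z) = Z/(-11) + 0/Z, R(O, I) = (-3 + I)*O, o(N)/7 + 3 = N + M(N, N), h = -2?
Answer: -559/11 ≈ -50.818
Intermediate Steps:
M(a, s) = -2 (M(a, s) = -7 + 5 = -2)
o(N) = -35 + 7*N (o(N) = -21 + 7*(N - 2) = -21 + 7*(-2 + N) = -21 + (-14 + 7*N) = -35 + 7*N)
R(O, I) = O*(-3 + I)
Q(Z) = -4 - Z/11 (Q(Z) = -4 + (Z/(-11) + 0/Z) = -4 + (Z*(-1/11) + 0) = -4 + (-Z/11 + 0) = -4 - Z/11)
Q(R(-2, (5*(-1))*(-3))) + o(h) = (-4 - (-2)*(-3 + (5*(-1))*(-3))/11) + (-35 + 7*(-2)) = (-4 - (-2)*(-3 - 5*(-3))/11) + (-35 - 14) = (-4 - (-2)*(-3 + 15)/11) - 49 = (-4 - (-2)*12/11) - 49 = (-4 - 1/11*(-24)) - 49 = (-4 + 24/11) - 49 = -20/11 - 49 = -559/11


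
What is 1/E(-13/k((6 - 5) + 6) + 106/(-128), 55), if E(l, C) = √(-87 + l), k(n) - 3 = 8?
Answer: -8*I*√689293/62663 ≈ -0.10599*I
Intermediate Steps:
k(n) = 11 (k(n) = 3 + 8 = 11)
1/E(-13/k((6 - 5) + 6) + 106/(-128), 55) = 1/(√(-87 + (-13/11 + 106/(-128)))) = 1/(√(-87 + (-13*1/11 + 106*(-1/128)))) = 1/(√(-87 + (-13/11 - 53/64))) = 1/(√(-87 - 1415/704)) = 1/(√(-62663/704)) = 1/(I*√689293/88) = -8*I*√689293/62663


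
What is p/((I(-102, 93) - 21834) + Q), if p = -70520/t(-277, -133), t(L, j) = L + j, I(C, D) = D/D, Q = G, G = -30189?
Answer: -86/26011 ≈ -0.0033063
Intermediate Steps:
Q = -30189
I(C, D) = 1
p = 172 (p = -70520/(-277 - 133) = -70520/(-410) = -70520*(-1/410) = 172)
p/((I(-102, 93) - 21834) + Q) = 172/((1 - 21834) - 30189) = 172/(-21833 - 30189) = 172/(-52022) = 172*(-1/52022) = -86/26011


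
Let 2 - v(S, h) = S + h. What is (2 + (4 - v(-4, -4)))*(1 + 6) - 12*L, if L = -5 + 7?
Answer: -52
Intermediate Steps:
v(S, h) = 2 - S - h (v(S, h) = 2 - (S + h) = 2 + (-S - h) = 2 - S - h)
L = 2
(2 + (4 - v(-4, -4)))*(1 + 6) - 12*L = (2 + (4 - (2 - 1*(-4) - 1*(-4))))*(1 + 6) - 12*2 = (2 + (4 - (2 + 4 + 4)))*7 - 24 = (2 + (4 - 1*10))*7 - 24 = (2 + (4 - 10))*7 - 24 = (2 - 6)*7 - 24 = -4*7 - 24 = -28 - 24 = -52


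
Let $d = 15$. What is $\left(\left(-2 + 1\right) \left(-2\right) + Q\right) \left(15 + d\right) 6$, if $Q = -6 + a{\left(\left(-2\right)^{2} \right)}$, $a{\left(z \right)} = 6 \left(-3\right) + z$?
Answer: $-3240$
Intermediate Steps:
$a{\left(z \right)} = -18 + z$
$Q = -20$ ($Q = -6 - \left(18 - \left(-2\right)^{2}\right) = -6 + \left(-18 + 4\right) = -6 - 14 = -20$)
$\left(\left(-2 + 1\right) \left(-2\right) + Q\right) \left(15 + d\right) 6 = \left(\left(-2 + 1\right) \left(-2\right) - 20\right) \left(15 + 15\right) 6 = \left(\left(-1\right) \left(-2\right) - 20\right) 30 \cdot 6 = \left(2 - 20\right) 30 \cdot 6 = \left(-18\right) 30 \cdot 6 = \left(-540\right) 6 = -3240$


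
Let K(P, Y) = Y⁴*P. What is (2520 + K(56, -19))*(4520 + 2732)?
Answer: 52943196992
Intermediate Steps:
K(P, Y) = P*Y⁴
(2520 + K(56, -19))*(4520 + 2732) = (2520 + 56*(-19)⁴)*(4520 + 2732) = (2520 + 56*130321)*7252 = (2520 + 7297976)*7252 = 7300496*7252 = 52943196992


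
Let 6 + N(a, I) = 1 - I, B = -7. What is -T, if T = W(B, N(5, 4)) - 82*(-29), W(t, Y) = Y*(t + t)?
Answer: -2504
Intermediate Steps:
N(a, I) = -5 - I (N(a, I) = -6 + (1 - I) = -5 - I)
W(t, Y) = 2*Y*t (W(t, Y) = Y*(2*t) = 2*Y*t)
T = 2504 (T = 2*(-5 - 1*4)*(-7) - 82*(-29) = 2*(-5 - 4)*(-7) + 2378 = 2*(-9)*(-7) + 2378 = 126 + 2378 = 2504)
-T = -1*2504 = -2504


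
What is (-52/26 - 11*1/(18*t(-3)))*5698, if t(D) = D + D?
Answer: -584045/54 ≈ -10816.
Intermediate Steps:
t(D) = 2*D
(-52/26 - 11*1/(18*t(-3)))*5698 = (-52/26 - 11/((2*(-3))*18))*5698 = (-52*1/26 - 11/((-6*18)))*5698 = (-2 - 11/(-108))*5698 = (-2 - 11*(-1/108))*5698 = (-2 + 11/108)*5698 = -205/108*5698 = -584045/54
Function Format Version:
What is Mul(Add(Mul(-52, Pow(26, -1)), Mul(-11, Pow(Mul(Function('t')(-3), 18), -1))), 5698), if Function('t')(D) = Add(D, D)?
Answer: Rational(-584045, 54) ≈ -10816.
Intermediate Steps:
Function('t')(D) = Mul(2, D)
Mul(Add(Mul(-52, Pow(26, -1)), Mul(-11, Pow(Mul(Function('t')(-3), 18), -1))), 5698) = Mul(Add(Mul(-52, Pow(26, -1)), Mul(-11, Pow(Mul(Mul(2, -3), 18), -1))), 5698) = Mul(Add(Mul(-52, Rational(1, 26)), Mul(-11, Pow(Mul(-6, 18), -1))), 5698) = Mul(Add(-2, Mul(-11, Pow(-108, -1))), 5698) = Mul(Add(-2, Mul(-11, Rational(-1, 108))), 5698) = Mul(Add(-2, Rational(11, 108)), 5698) = Mul(Rational(-205, 108), 5698) = Rational(-584045, 54)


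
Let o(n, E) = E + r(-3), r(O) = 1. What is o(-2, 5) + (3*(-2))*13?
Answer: -72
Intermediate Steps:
o(n, E) = 1 + E (o(n, E) = E + 1 = 1 + E)
o(-2, 5) + (3*(-2))*13 = (1 + 5) + (3*(-2))*13 = 6 - 6*13 = 6 - 78 = -72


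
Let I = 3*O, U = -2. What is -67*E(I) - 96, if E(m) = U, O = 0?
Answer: 38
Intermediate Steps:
I = 0 (I = 3*0 = 0)
E(m) = -2
-67*E(I) - 96 = -67*(-2) - 96 = 134 - 96 = 38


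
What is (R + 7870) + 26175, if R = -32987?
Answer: 1058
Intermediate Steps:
(R + 7870) + 26175 = (-32987 + 7870) + 26175 = -25117 + 26175 = 1058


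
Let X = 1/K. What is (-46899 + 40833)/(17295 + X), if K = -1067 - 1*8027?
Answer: -55164204/157280729 ≈ -0.35074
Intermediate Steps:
K = -9094 (K = -1067 - 8027 = -9094)
X = -1/9094 (X = 1/(-9094) = -1/9094 ≈ -0.00010996)
(-46899 + 40833)/(17295 + X) = (-46899 + 40833)/(17295 - 1/9094) = -6066/157280729/9094 = -6066*9094/157280729 = -55164204/157280729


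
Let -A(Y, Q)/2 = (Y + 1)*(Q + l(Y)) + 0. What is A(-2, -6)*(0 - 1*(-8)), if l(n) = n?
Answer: -128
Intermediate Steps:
A(Y, Q) = -2*(1 + Y)*(Q + Y) (A(Y, Q) = -2*((Y + 1)*(Q + Y) + 0) = -2*((1 + Y)*(Q + Y) + 0) = -2*(1 + Y)*(Q + Y))
A(-2, -6)*(0 - 1*(-8)) = (-2*(-6) - 2*(-2) - 2*(-2)² - 2*(-6)*(-2))*(0 - 1*(-8)) = (12 + 4 - 2*4 - 24)*(0 + 8) = (12 + 4 - 8 - 24)*8 = -16*8 = -128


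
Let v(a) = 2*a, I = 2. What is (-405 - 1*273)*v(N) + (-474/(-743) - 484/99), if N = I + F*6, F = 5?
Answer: -290190730/6687 ≈ -43396.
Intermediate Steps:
N = 32 (N = 2 + 5*6 = 2 + 30 = 32)
(-405 - 1*273)*v(N) + (-474/(-743) - 484/99) = (-405 - 1*273)*(2*32) + (-474/(-743) - 484/99) = (-405 - 273)*64 + (-474*(-1/743) - 484*1/99) = -678*64 + (474/743 - 44/9) = -43392 - 28426/6687 = -290190730/6687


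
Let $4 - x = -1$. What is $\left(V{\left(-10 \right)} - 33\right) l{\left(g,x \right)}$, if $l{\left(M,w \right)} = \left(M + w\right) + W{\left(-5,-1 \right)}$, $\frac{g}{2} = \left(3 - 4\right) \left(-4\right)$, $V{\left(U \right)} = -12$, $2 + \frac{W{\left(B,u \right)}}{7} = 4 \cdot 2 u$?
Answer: $2565$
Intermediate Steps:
$W{\left(B,u \right)} = -14 + 56 u$ ($W{\left(B,u \right)} = -14 + 7 \cdot 4 \cdot 2 u = -14 + 7 \cdot 8 u = -14 + 56 u$)
$x = 5$ ($x = 4 - -1 = 4 + 1 = 5$)
$g = 8$ ($g = 2 \left(3 - 4\right) \left(-4\right) = 2 \left(\left(-1\right) \left(-4\right)\right) = 2 \cdot 4 = 8$)
$l{\left(M,w \right)} = -70 + M + w$ ($l{\left(M,w \right)} = \left(M + w\right) + \left(-14 + 56 \left(-1\right)\right) = \left(M + w\right) - 70 = -70 + M + w$)
$\left(V{\left(-10 \right)} - 33\right) l{\left(g,x \right)} = \left(-12 - 33\right) \left(-70 + 8 + 5\right) = \left(-45\right) \left(-57\right) = 2565$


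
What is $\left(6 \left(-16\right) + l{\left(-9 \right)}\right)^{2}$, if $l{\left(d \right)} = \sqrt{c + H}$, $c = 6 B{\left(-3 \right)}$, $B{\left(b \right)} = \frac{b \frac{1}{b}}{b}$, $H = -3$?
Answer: $\left(96 - i \sqrt{5}\right)^{2} \approx 9211.0 - 429.33 i$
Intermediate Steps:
$B{\left(b \right)} = \frac{1}{b}$ ($B{\left(b \right)} = 1 \frac{1}{b} = \frac{1}{b}$)
$c = -2$ ($c = \frac{6}{-3} = 6 \left(- \frac{1}{3}\right) = -2$)
$l{\left(d \right)} = i \sqrt{5}$ ($l{\left(d \right)} = \sqrt{-2 - 3} = \sqrt{-5} = i \sqrt{5}$)
$\left(6 \left(-16\right) + l{\left(-9 \right)}\right)^{2} = \left(6 \left(-16\right) + i \sqrt{5}\right)^{2} = \left(-96 + i \sqrt{5}\right)^{2}$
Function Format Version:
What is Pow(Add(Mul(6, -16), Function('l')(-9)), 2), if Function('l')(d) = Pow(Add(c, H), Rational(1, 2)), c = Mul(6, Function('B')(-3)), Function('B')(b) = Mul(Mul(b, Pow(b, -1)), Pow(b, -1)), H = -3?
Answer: Pow(Add(96, Mul(-1, I, Pow(5, Rational(1, 2)))), 2) ≈ Add(9211.0, Mul(-429.33, I))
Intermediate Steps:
Function('B')(b) = Pow(b, -1) (Function('B')(b) = Mul(1, Pow(b, -1)) = Pow(b, -1))
c = -2 (c = Mul(6, Pow(-3, -1)) = Mul(6, Rational(-1, 3)) = -2)
Function('l')(d) = Mul(I, Pow(5, Rational(1, 2))) (Function('l')(d) = Pow(Add(-2, -3), Rational(1, 2)) = Pow(-5, Rational(1, 2)) = Mul(I, Pow(5, Rational(1, 2))))
Pow(Add(Mul(6, -16), Function('l')(-9)), 2) = Pow(Add(Mul(6, -16), Mul(I, Pow(5, Rational(1, 2)))), 2) = Pow(Add(-96, Mul(I, Pow(5, Rational(1, 2)))), 2)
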